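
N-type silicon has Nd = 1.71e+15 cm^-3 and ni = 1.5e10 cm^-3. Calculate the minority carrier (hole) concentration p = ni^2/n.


Step 1: Since Nd >> ni, n ≈ Nd = 1.71e+15 cm^-3
Step 2: p = ni^2 / n = (1.5e10)^2 / 1.71e+15
Step 3: p = 2.25e20 / 1.71e+15 = 1.32e+05 cm^-3

1.32e+05


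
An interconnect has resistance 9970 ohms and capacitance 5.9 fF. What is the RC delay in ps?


Step 1: tau = R * C
Step 2: tau = 9970 * 5.9 fF = 9970 * 5.9e-15 F
Step 3: tau = 5.8823e-11 s = 58.823 ps

58.823


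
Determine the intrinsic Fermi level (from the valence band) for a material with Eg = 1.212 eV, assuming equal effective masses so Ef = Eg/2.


Step 1: For an intrinsic semiconductor, the Fermi level sits at midgap.
Step 2: Ef = Eg / 2 = 1.212 / 2 = 0.606 eV

0.606


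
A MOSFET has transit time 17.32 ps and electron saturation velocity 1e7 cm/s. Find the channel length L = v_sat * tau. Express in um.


Step 1: tau in seconds = 17.32 ps * 1e-12 = 1.7320e-11 s
Step 2: L = v_sat * tau = 1e7 * 1.7320e-11 = 1.7320e-04 cm
Step 3: L in um = 1.7320e-04 * 1e4 = 1.732 um

1.732


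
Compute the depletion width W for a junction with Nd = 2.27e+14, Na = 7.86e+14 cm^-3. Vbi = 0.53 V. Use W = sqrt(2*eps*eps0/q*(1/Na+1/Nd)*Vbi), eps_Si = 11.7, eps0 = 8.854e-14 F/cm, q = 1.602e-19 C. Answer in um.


Step 1: 1/Na + 1/Nd = 1/7.86e+14 + 1/2.27e+14 = 5.67755e-15
Step 2: 2*eps*eps0/q = 2*11.7*8.854e-14/1.602e-19 = 1.293281e+07
Step 3: W^2 = 1.293281e+07 * 5.67755e-15 * 0.53 = 3.89161e-08
Step 4: W = sqrt(3.89161e-08) = 1.973e-04 cm = 1.973 um

1.973


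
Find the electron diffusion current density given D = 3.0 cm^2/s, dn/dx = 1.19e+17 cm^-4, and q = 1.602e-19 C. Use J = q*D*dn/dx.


Step 1: J = q * D * (dn/dx)
Step 2: J = 1.602e-19 * 3.0 * 1.19e+17
Step 3: J = 5.72e-02 A/cm^2

5.72e-02


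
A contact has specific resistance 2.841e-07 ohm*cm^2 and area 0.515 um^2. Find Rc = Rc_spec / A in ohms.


Step 1: Convert area to cm^2: 0.515 um^2 = 5.1500e-09 cm^2
Step 2: Rc = Rc_spec / A = 2.841e-07 / 5.1500e-09
Step 3: Rc = 5.52e+01 ohms

5.52e+01


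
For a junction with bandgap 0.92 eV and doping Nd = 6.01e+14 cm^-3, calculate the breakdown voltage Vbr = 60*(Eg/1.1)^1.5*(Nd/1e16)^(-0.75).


Step 1: Eg/1.1 = 0.92/1.1 = 0.836364
Step 2: (Eg/1.1)^1.5 = 0.836364^1.5 = 0.764879
Step 3: (Nd/1e16)^(-0.75) = (0.0601)^(-0.75) = 8.238424
Step 4: Vbr = 60 * 0.764879 * 8.238424 = 378.1 V

378.1


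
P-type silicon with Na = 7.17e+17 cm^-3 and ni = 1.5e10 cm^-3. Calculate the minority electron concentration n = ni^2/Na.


Step 1: Majority hole concentration p ≈ Na = 7.17e+17 cm^-3
Step 2: n = ni^2 / Na = (1.5e10)^2 / 7.17e+17
Step 3: n = 3.14e+02 cm^-3

3.14e+02


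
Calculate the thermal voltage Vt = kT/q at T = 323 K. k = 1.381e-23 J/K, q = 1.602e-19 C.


Step 1: kT = 1.381e-23 * 323 = 4.46063e-21 J
Step 2: Vt = kT/q = 4.46063e-21 / 1.602e-19
Step 3: Vt = 0.02784 V

0.02784


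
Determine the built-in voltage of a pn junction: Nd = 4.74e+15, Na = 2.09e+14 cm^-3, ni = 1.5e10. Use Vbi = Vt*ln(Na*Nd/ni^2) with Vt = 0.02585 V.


Step 1: Compute Na*Nd/ni^2 = 2.09e+14 * 4.74e+15 / (1.5e10)^2 = 4.4029e+09
Step 2: ln(4.4029e+09) = 22.2055
Step 3: Vbi = 0.02585 * 22.2055 = 0.574 V

0.574


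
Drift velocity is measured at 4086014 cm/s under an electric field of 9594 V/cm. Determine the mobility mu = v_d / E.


Step 1: mu = v_d / E
Step 2: mu = 4086014 / 9594
Step 3: mu = 425.89 cm^2/(V*s)

425.89


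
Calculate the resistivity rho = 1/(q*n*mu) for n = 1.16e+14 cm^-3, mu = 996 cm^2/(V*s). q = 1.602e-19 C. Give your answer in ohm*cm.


Step 1: sigma = q * n * mu = 1.602e-19 * 1.16e+14 * 996 = 1.85089e-02 S/cm
Step 2: rho = 1 / sigma = 1 / 1.85089e-02 = 54.03 ohm*cm

54.03


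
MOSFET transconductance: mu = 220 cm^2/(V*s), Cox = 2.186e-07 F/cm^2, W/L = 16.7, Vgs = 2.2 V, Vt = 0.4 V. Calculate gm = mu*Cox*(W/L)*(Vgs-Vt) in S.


Step 1: Vov = Vgs - Vt = 2.2 - 0.4 = 1.8 V
Step 2: gm = mu * Cox * (W/L) * Vov
Step 3: gm = 220 * 2.186e-07 * 16.7 * 1.8 = 1.45e-03 S

1.45e-03


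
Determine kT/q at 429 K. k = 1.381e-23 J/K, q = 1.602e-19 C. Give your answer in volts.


Step 1: kT = 1.381e-23 * 429 = 5.92449e-21 J
Step 2: Vt = kT/q = 5.92449e-21 / 1.602e-19
Step 3: Vt = 0.03698 V

0.03698


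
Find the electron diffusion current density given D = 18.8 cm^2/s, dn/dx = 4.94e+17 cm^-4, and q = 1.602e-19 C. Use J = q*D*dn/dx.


Step 1: J = q * D * (dn/dx)
Step 2: J = 1.602e-19 * 18.8 * 4.94e+17
Step 3: J = 1.49e+00 A/cm^2

1.49e+00


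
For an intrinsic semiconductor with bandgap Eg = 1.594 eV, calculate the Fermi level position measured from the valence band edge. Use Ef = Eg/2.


Step 1: For an intrinsic semiconductor, the Fermi level sits at midgap.
Step 2: Ef = Eg / 2 = 1.594 / 2 = 0.797 eV

0.797


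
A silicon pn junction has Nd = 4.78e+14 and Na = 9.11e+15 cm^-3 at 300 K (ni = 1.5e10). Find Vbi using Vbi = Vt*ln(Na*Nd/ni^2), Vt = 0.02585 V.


Step 1: Compute Na*Nd/ni^2 = 9.11e+15 * 4.78e+14 / (1.5e10)^2 = 1.9354e+10
Step 2: ln(1.9354e+10) = 23.6862
Step 3: Vbi = 0.02585 * 23.6862 = 0.612 V

0.612


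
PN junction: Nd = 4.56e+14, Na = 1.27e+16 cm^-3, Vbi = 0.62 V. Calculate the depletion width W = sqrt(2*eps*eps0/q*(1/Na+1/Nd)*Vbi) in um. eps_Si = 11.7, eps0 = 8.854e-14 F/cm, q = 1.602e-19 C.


Step 1: 1/Na + 1/Nd = 1/1.27e+16 + 1/4.56e+14 = 2.27172e-15
Step 2: 2*eps*eps0/q = 2*11.7*8.854e-14/1.602e-19 = 1.293281e+07
Step 3: W^2 = 1.293281e+07 * 2.27172e-15 * 0.62 = 1.82154e-08
Step 4: W = sqrt(1.82154e-08) = 1.350e-04 cm = 1.35 um

1.35


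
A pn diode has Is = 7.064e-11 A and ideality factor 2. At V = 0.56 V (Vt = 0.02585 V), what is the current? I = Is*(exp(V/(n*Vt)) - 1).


Step 1: V/(n*Vt) = 0.56/(2*0.02585) = 10.8317
Step 2: exp(10.8317) = 5.0600e+04
Step 3: I = 7.064e-11 * (5.0600e+04 - 1) = 3.57e-06 A

3.57e-06


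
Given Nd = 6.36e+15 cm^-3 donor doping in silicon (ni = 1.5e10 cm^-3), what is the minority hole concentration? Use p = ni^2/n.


Step 1: Since Nd >> ni, n ≈ Nd = 6.36e+15 cm^-3
Step 2: p = ni^2 / n = (1.5e10)^2 / 6.36e+15
Step 3: p = 2.25e20 / 6.36e+15 = 3.54e+04 cm^-3

3.54e+04


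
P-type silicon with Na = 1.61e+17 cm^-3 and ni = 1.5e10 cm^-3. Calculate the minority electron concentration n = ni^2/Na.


Step 1: Majority hole concentration p ≈ Na = 1.61e+17 cm^-3
Step 2: n = ni^2 / Na = (1.5e10)^2 / 1.61e+17
Step 3: n = 1.40e+03 cm^-3

1.40e+03


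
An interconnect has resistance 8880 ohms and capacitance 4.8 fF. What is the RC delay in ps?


Step 1: tau = R * C
Step 2: tau = 8880 * 4.8 fF = 8880 * 4.8e-15 F
Step 3: tau = 4.2624e-11 s = 42.624 ps

42.624


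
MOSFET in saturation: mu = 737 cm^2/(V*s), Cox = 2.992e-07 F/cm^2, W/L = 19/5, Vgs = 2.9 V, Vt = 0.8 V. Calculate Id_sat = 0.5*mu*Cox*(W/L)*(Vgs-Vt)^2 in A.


Step 1: Overdrive voltage Vov = Vgs - Vt = 2.9 - 0.8 = 2.1 V
Step 2: W/L = 19/5 = 3.8
Step 3: Id = 0.5 * 737 * 2.992e-07 * 3.8 * 2.1^2
Step 4: Id = 1.85e-03 A

1.85e-03


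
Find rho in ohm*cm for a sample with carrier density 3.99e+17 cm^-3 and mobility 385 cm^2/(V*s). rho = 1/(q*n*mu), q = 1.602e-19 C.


Step 1: sigma = q * n * mu = 1.602e-19 * 3.99e+17 * 385 = 2.46091e+01 S/cm
Step 2: rho = 1 / sigma = 1 / 2.46091e+01 = 0.04064 ohm*cm

0.04064


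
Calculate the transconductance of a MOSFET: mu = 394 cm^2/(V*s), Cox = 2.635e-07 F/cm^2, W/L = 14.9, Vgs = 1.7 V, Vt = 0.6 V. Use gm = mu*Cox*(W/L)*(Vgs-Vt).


Step 1: Vov = Vgs - Vt = 1.7 - 0.6 = 1.1 V
Step 2: gm = mu * Cox * (W/L) * Vov
Step 3: gm = 394 * 2.635e-07 * 14.9 * 1.1 = 1.70e-03 S

1.70e-03


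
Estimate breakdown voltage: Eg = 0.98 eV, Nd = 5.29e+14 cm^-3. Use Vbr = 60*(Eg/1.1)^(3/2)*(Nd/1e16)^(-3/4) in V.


Step 1: Eg/1.1 = 0.98/1.1 = 0.890909
Step 2: (Eg/1.1)^1.5 = 0.890909^1.5 = 0.840911
Step 3: (Nd/1e16)^(-0.75) = (0.0529)^(-0.75) = 9.065844
Step 4: Vbr = 60 * 0.840911 * 9.065844 = 457.4 V

457.4


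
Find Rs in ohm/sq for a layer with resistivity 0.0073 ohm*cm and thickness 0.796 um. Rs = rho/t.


Step 1: Convert thickness to cm: t = 0.796 um = 7.9600e-05 cm
Step 2: Rs = rho / t = 0.0073 / 7.9600e-05
Step 3: Rs = 91.7 ohm/sq

91.7


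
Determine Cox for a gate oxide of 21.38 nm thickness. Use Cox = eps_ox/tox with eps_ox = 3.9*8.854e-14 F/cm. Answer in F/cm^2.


Step 1: eps_ox = 3.9 * 8.854e-14 = 3.45306e-13 F/cm
Step 2: tox in cm = 21.38 nm * 1e-7 = 2.1380e-06 cm
Step 3: Cox = 3.45306e-13 / 2.1380e-06 = 1.62e-07 F/cm^2

1.62e-07


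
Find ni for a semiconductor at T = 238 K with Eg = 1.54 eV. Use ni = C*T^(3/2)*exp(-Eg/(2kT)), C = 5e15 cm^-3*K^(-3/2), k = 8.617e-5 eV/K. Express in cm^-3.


Step 1: Compute kT = 8.617e-5 * 238 = 0.02050846 eV
Step 2: Exponent = -Eg/(2kT) = -1.54/(2*0.02050846) = -37.54548
Step 3: T^(3/2) = 238^1.5 = 3671.69
Step 4: ni = 5e15 * 3671.69 * exp(-37.54548) = 9.08e+02 cm^-3

9.08e+02


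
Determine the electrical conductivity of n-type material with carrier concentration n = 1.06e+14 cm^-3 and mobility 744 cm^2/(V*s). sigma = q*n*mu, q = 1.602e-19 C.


Step 1: sigma = q * n * mu
Step 2: sigma = 1.602e-19 * 1.06e+14 * 744
Step 3: sigma = 1.263e-02 S/cm

1.263e-02


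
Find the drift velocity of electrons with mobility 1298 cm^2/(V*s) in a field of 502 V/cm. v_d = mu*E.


Step 1: v_d = mu * E
Step 2: v_d = 1298 * 502 = 651596
Step 3: v_d = 6.52e+05 cm/s

6.52e+05


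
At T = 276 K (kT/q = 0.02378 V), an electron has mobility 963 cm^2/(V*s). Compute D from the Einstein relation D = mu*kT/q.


Step 1: D = mu * (kT/q)
Step 2: D = 963 * 0.02378
Step 3: D = 22.9 cm^2/s

22.9


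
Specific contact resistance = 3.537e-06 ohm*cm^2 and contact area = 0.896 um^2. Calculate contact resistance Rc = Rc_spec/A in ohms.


Step 1: Convert area to cm^2: 0.896 um^2 = 8.9600e-09 cm^2
Step 2: Rc = Rc_spec / A = 3.537e-06 / 8.9600e-09
Step 3: Rc = 3.95e+02 ohms

3.95e+02


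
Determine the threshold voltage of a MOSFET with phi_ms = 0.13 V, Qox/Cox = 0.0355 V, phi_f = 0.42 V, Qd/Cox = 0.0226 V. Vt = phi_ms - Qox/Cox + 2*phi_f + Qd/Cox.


Step 1: Vt = phi_ms - Qox/Cox + 2*phi_f + Qd/Cox
Step 2: Vt = 0.13 - 0.0355 + 2*0.42 + 0.0226
Step 3: Vt = 0.13 - 0.0355 + 0.84 + 0.0226
Step 4: Vt = 0.9571 V

0.9571


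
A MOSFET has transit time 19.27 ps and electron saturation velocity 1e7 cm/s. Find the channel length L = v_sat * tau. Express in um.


Step 1: tau in seconds = 19.27 ps * 1e-12 = 1.9270e-11 s
Step 2: L = v_sat * tau = 1e7 * 1.9270e-11 = 1.9270e-04 cm
Step 3: L in um = 1.9270e-04 * 1e4 = 1.927 um

1.927


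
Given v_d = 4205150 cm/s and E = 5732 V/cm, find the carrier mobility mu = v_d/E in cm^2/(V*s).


Step 1: mu = v_d / E
Step 2: mu = 4205150 / 5732
Step 3: mu = 733.63 cm^2/(V*s)

733.63


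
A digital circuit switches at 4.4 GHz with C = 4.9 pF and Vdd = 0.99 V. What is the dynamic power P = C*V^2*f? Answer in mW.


Step 1: V^2 = 0.99^2 = 0.9801 V^2
Step 2: P = C*V^2*f = 4.9e-12 F * 0.9801 * 4.4e9 Hz
Step 3: P = 2.1130956e-02 W
Step 4: P = 21.131 mW

21.131


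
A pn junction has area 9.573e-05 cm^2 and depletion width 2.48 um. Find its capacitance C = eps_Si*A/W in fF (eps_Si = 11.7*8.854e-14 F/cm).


Step 1: eps_Si = 11.7 * 8.854e-14 = 1.035918e-12 F/cm
Step 2: W in cm = 2.48 * 1e-4 = 2.48e-04 cm
Step 3: C = 1.035918e-12 * 9.573e-05 / 2.48e-04 = 3.998727e-13 F
Step 4: C = 399.87 fF

399.87


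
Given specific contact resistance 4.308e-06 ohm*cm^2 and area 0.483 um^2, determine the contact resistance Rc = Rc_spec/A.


Step 1: Convert area to cm^2: 0.483 um^2 = 4.8300e-09 cm^2
Step 2: Rc = Rc_spec / A = 4.308e-06 / 4.8300e-09
Step 3: Rc = 8.92e+02 ohms

8.92e+02


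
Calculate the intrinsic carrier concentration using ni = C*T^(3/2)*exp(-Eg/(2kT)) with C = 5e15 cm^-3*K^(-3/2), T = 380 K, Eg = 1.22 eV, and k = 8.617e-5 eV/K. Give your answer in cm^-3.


Step 1: Compute kT = 8.617e-5 * 380 = 0.0327446 eV
Step 2: Exponent = -Eg/(2kT) = -1.22/(2*0.0327446) = -18.62903
Step 3: T^(3/2) = 380^1.5 = 7407.56
Step 4: ni = 5e15 * 7407.56 * exp(-18.62903) = 3.01e+11 cm^-3

3.01e+11


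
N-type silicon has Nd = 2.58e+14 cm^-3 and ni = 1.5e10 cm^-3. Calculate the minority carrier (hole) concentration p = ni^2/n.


Step 1: Since Nd >> ni, n ≈ Nd = 2.58e+14 cm^-3
Step 2: p = ni^2 / n = (1.5e10)^2 / 2.58e+14
Step 3: p = 2.25e20 / 2.58e+14 = 8.72e+05 cm^-3

8.72e+05


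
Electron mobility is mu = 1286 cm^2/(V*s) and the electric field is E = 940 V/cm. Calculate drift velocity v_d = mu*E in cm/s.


Step 1: v_d = mu * E
Step 2: v_d = 1286 * 940 = 1208840
Step 3: v_d = 1.21e+06 cm/s

1.21e+06


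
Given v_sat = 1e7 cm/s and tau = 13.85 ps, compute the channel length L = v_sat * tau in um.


Step 1: tau in seconds = 13.85 ps * 1e-12 = 1.3850e-11 s
Step 2: L = v_sat * tau = 1e7 * 1.3850e-11 = 1.3850e-04 cm
Step 3: L in um = 1.3850e-04 * 1e4 = 1.385 um

1.385


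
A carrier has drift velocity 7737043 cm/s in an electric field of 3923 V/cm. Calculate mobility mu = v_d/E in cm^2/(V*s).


Step 1: mu = v_d / E
Step 2: mu = 7737043 / 3923
Step 3: mu = 1972.23 cm^2/(V*s)

1972.23


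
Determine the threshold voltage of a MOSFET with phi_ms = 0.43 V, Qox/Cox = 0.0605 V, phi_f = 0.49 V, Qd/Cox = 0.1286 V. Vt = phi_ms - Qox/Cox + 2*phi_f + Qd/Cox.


Step 1: Vt = phi_ms - Qox/Cox + 2*phi_f + Qd/Cox
Step 2: Vt = 0.43 - 0.0605 + 2*0.49 + 0.1286
Step 3: Vt = 0.43 - 0.0605 + 0.98 + 0.1286
Step 4: Vt = 1.4781 V

1.4781


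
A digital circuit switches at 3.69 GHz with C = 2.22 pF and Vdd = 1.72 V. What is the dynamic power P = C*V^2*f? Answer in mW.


Step 1: V^2 = 1.72^2 = 2.9584 V^2
Step 2: P = C*V^2*f = 2.22e-12 F * 2.9584 * 3.69e9 Hz
Step 3: P = 2.423462112e-02 W
Step 4: P = 24.235 mW

24.235


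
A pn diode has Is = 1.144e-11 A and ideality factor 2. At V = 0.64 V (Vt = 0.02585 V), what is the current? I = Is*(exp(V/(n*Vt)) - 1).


Step 1: V/(n*Vt) = 0.64/(2*0.02585) = 12.3791
Step 2: exp(12.3791) = 2.3778e+05
Step 3: I = 1.144e-11 * (2.3778e+05 - 1) = 2.72e-06 A

2.72e-06


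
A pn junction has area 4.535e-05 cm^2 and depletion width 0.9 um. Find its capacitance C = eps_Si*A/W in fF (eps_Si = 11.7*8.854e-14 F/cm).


Step 1: eps_Si = 11.7 * 8.854e-14 = 1.035918e-12 F/cm
Step 2: W in cm = 0.9 * 1e-4 = 9.00e-05 cm
Step 3: C = 1.035918e-12 * 4.535e-05 / 9.00e-05 = 5.219876e-13 F
Step 4: C = 521.99 fF

521.99


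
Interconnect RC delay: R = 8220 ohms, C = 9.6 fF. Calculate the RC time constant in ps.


Step 1: tau = R * C
Step 2: tau = 8220 * 9.6 fF = 8220 * 9.6e-15 F
Step 3: tau = 7.8912e-11 s = 78.912 ps

78.912


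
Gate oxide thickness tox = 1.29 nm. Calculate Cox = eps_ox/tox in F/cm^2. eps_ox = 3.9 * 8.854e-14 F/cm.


Step 1: eps_ox = 3.9 * 8.854e-14 = 3.45306e-13 F/cm
Step 2: tox in cm = 1.29 nm * 1e-7 = 1.2900e-07 cm
Step 3: Cox = 3.45306e-13 / 1.2900e-07 = 2.68e-06 F/cm^2

2.68e-06


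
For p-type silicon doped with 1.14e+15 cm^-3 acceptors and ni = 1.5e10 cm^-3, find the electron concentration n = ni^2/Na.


Step 1: Majority hole concentration p ≈ Na = 1.14e+15 cm^-3
Step 2: n = ni^2 / Na = (1.5e10)^2 / 1.14e+15
Step 3: n = 1.97e+05 cm^-3

1.97e+05


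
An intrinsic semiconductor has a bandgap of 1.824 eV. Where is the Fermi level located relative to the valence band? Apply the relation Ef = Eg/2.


Step 1: For an intrinsic semiconductor, the Fermi level sits at midgap.
Step 2: Ef = Eg / 2 = 1.824 / 2 = 0.912 eV

0.912


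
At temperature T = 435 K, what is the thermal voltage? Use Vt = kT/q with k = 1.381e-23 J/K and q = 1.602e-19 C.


Step 1: kT = 1.381e-23 * 435 = 6.00735e-21 J
Step 2: Vt = kT/q = 6.00735e-21 / 1.602e-19
Step 3: Vt = 0.0375 V

0.0375


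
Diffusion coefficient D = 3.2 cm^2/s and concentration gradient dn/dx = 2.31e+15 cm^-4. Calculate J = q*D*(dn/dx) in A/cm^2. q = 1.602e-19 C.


Step 1: J = q * D * (dn/dx)
Step 2: J = 1.602e-19 * 3.2 * 2.31e+15
Step 3: J = 1.18e-03 A/cm^2

1.18e-03


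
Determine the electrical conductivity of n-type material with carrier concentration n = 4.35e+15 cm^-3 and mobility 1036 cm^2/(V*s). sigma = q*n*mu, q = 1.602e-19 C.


Step 1: sigma = q * n * mu
Step 2: sigma = 1.602e-19 * 4.35e+15 * 1036
Step 3: sigma = 7.220e-01 S/cm

7.220e-01


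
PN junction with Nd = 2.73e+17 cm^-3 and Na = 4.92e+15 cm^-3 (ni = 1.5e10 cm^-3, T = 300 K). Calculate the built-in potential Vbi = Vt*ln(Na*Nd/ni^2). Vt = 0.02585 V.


Step 1: Compute Na*Nd/ni^2 = 4.92e+15 * 2.73e+17 / (1.5e10)^2 = 5.9696e+12
Step 2: ln(5.9696e+12) = 29.4177
Step 3: Vbi = 0.02585 * 29.4177 = 0.76 V

0.76


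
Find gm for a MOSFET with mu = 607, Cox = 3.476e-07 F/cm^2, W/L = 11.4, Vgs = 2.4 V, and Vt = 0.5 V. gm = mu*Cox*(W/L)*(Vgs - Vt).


Step 1: Vov = Vgs - Vt = 2.4 - 0.5 = 1.9 V
Step 2: gm = mu * Cox * (W/L) * Vov
Step 3: gm = 607 * 3.476e-07 * 11.4 * 1.9 = 4.57e-03 S

4.57e-03


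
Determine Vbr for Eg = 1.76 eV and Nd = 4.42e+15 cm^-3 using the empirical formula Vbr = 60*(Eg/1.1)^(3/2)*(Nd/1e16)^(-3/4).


Step 1: Eg/1.1 = 1.76/1.1 = 1.600000
Step 2: (Eg/1.1)^1.5 = 1.600000^1.5 = 2.023858
Step 3: (Nd/1e16)^(-0.75) = (0.442)^(-0.75) = 1.844732
Step 4: Vbr = 60 * 2.023858 * 1.844732 = 224.0 V

224.0


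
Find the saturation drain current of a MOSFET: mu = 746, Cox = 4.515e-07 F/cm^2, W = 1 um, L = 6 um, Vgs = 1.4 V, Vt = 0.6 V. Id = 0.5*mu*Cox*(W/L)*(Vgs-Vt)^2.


Step 1: Overdrive voltage Vov = Vgs - Vt = 1.4 - 0.6 = 0.8 V
Step 2: W/L = 1/6 = 0.166667
Step 3: Id = 0.5 * 746 * 4.515e-07 * 0.166667 * 0.8^2
Step 4: Id = 1.80e-05 A

1.80e-05


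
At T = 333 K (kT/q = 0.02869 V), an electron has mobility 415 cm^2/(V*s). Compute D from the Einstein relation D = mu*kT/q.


Step 1: D = mu * (kT/q)
Step 2: D = 415 * 0.02869
Step 3: D = 11.91 cm^2/s

11.91


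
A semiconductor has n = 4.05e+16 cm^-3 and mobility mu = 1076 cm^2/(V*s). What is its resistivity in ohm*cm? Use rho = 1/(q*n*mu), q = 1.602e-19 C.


Step 1: sigma = q * n * mu = 1.602e-19 * 4.05e+16 * 1076 = 6.98120e+00 S/cm
Step 2: rho = 1 / sigma = 1 / 6.98120e+00 = 0.1432 ohm*cm

0.1432


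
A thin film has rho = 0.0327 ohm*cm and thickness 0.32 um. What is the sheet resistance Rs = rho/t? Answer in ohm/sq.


Step 1: Convert thickness to cm: t = 0.32 um = 3.2000e-05 cm
Step 2: Rs = rho / t = 0.0327 / 3.2000e-05
Step 3: Rs = 1021.9 ohm/sq

1021.9


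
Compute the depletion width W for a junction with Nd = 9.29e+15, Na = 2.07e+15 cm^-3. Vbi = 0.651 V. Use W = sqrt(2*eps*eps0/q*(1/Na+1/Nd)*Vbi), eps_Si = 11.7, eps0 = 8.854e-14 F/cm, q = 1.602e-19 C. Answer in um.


Step 1: 1/Na + 1/Nd = 1/2.07e+15 + 1/9.29e+15 = 5.90734e-16
Step 2: 2*eps*eps0/q = 2*11.7*8.854e-14/1.602e-19 = 1.293281e+07
Step 3: W^2 = 1.293281e+07 * 5.90734e-16 * 0.651 = 4.97354e-09
Step 4: W = sqrt(4.97354e-09) = 7.052e-05 cm = 0.7052 um

0.7052


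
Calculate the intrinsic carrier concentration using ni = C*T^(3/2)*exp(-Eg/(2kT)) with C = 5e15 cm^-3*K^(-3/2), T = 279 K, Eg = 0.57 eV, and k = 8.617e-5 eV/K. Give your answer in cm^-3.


Step 1: Compute kT = 8.617e-5 * 279 = 0.02404143 eV
Step 2: Exponent = -Eg/(2kT) = -0.57/(2*0.02404143) = -11.85454
Step 3: T^(3/2) = 279^1.5 = 4660.22
Step 4: ni = 5e15 * 4660.22 * exp(-11.85454) = 1.66e+14 cm^-3

1.66e+14


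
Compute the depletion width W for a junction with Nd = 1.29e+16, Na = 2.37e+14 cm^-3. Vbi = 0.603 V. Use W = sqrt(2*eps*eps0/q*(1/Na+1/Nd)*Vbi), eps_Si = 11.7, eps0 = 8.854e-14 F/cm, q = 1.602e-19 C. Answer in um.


Step 1: 1/Na + 1/Nd = 1/2.37e+14 + 1/1.29e+16 = 4.29693e-15
Step 2: 2*eps*eps0/q = 2*11.7*8.854e-14/1.602e-19 = 1.293281e+07
Step 3: W^2 = 1.293281e+07 * 4.29693e-15 * 0.603 = 3.35095e-08
Step 4: W = sqrt(3.35095e-08) = 1.831e-04 cm = 1.831 um

1.831


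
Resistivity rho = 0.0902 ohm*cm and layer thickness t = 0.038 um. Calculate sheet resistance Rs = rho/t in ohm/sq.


Step 1: Convert thickness to cm: t = 0.038 um = 3.8000e-06 cm
Step 2: Rs = rho / t = 0.0902 / 3.8000e-06
Step 3: Rs = 23736.8 ohm/sq

23736.8


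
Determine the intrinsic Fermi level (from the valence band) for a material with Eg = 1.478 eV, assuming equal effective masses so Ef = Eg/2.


Step 1: For an intrinsic semiconductor, the Fermi level sits at midgap.
Step 2: Ef = Eg / 2 = 1.478 / 2 = 0.739 eV

0.739


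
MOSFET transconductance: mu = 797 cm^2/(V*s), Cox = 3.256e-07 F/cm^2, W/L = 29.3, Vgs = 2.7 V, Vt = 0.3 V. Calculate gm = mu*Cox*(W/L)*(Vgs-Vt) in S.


Step 1: Vov = Vgs - Vt = 2.7 - 0.3 = 2.4 V
Step 2: gm = mu * Cox * (W/L) * Vov
Step 3: gm = 797 * 3.256e-07 * 29.3 * 2.4 = 1.82e-02 S

1.82e-02


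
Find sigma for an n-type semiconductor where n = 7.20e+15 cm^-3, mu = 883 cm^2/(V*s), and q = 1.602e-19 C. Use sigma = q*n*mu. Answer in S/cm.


Step 1: sigma = q * n * mu
Step 2: sigma = 1.602e-19 * 7.20e+15 * 883
Step 3: sigma = 1.018e+00 S/cm

1.018e+00


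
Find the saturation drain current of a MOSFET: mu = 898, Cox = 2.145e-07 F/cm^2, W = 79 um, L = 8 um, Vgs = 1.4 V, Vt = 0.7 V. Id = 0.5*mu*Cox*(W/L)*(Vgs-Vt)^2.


Step 1: Overdrive voltage Vov = Vgs - Vt = 1.4 - 0.7 = 0.7 V
Step 2: W/L = 79/8 = 9.875
Step 3: Id = 0.5 * 898 * 2.145e-07 * 9.875 * 0.7^2
Step 4: Id = 4.66e-04 A

4.66e-04


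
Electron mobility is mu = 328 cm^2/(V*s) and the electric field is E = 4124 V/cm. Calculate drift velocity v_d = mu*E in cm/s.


Step 1: v_d = mu * E
Step 2: v_d = 328 * 4124 = 1352672
Step 3: v_d = 1.35e+06 cm/s

1.35e+06


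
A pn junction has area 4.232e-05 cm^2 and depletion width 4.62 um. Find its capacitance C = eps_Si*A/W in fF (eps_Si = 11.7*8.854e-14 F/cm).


Step 1: eps_Si = 11.7 * 8.854e-14 = 1.035918e-12 F/cm
Step 2: W in cm = 4.62 * 1e-4 = 4.62e-04 cm
Step 3: C = 1.035918e-12 * 4.232e-05 / 4.62e-04 = 9.489188e-14 F
Step 4: C = 94.89 fF

94.89


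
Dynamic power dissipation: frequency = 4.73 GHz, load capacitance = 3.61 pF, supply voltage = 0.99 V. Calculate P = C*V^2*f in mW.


Step 1: V^2 = 0.99^2 = 0.9801 V^2
Step 2: P = C*V^2*f = 3.61e-12 F * 0.9801 * 4.73e9 Hz
Step 3: P = 1.673550153e-02 W
Step 4: P = 16.736 mW

16.736


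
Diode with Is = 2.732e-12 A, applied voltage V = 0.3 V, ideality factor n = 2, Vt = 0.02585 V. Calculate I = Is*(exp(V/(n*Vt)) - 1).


Step 1: V/(n*Vt) = 0.3/(2*0.02585) = 5.8027
Step 2: exp(5.8027) = 3.3119e+02
Step 3: I = 2.732e-12 * (3.3119e+02 - 1) = 9.02e-10 A

9.02e-10


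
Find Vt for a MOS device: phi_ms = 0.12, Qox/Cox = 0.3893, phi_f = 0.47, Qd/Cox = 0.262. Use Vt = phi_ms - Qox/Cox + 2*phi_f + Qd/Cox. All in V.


Step 1: Vt = phi_ms - Qox/Cox + 2*phi_f + Qd/Cox
Step 2: Vt = 0.12 - 0.3893 + 2*0.47 + 0.262
Step 3: Vt = 0.12 - 0.3893 + 0.94 + 0.262
Step 4: Vt = 0.9327 V

0.9327


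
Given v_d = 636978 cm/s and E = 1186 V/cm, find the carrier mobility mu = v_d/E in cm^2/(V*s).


Step 1: mu = v_d / E
Step 2: mu = 636978 / 1186
Step 3: mu = 537.08 cm^2/(V*s)

537.08


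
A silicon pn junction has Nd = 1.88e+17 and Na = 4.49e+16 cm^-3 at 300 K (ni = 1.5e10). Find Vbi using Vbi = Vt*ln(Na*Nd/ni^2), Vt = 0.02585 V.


Step 1: Compute Na*Nd/ni^2 = 4.49e+16 * 1.88e+17 / (1.5e10)^2 = 3.7516e+13
Step 2: ln(3.7516e+13) = 31.2558
Step 3: Vbi = 0.02585 * 31.2558 = 0.808 V

0.808


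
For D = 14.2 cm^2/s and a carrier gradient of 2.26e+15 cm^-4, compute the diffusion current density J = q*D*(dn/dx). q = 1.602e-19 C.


Step 1: J = q * D * (dn/dx)
Step 2: J = 1.602e-19 * 14.2 * 2.26e+15
Step 3: J = 5.14e-03 A/cm^2

5.14e-03


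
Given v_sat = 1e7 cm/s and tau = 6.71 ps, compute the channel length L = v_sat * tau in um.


Step 1: tau in seconds = 6.71 ps * 1e-12 = 6.7100e-12 s
Step 2: L = v_sat * tau = 1e7 * 6.7100e-12 = 6.7100e-05 cm
Step 3: L in um = 6.7100e-05 * 1e4 = 0.671 um

0.671


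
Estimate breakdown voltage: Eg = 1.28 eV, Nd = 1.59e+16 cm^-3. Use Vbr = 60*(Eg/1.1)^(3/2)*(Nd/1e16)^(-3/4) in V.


Step 1: Eg/1.1 = 1.28/1.1 = 1.163636
Step 2: (Eg/1.1)^1.5 = 1.163636^1.5 = 1.255237
Step 3: (Nd/1e16)^(-0.75) = (1.59)^(-0.75) = 0.706240
Step 4: Vbr = 60 * 1.255237 * 0.706240 = 53.2 V

53.2


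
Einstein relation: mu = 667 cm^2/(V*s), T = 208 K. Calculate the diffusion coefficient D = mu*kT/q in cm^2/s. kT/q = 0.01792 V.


Step 1: D = mu * (kT/q)
Step 2: D = 667 * 0.01792
Step 3: D = 11.95 cm^2/s

11.95


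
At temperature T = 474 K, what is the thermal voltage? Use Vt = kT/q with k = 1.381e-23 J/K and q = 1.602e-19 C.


Step 1: kT = 1.381e-23 * 474 = 6.54594e-21 J
Step 2: Vt = kT/q = 6.54594e-21 / 1.602e-19
Step 3: Vt = 0.04086 V

0.04086


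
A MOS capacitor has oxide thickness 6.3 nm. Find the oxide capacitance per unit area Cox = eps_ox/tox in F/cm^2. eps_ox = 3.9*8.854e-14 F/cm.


Step 1: eps_ox = 3.9 * 8.854e-14 = 3.45306e-13 F/cm
Step 2: tox in cm = 6.3 nm * 1e-7 = 6.3000e-07 cm
Step 3: Cox = 3.45306e-13 / 6.3000e-07 = 5.48e-07 F/cm^2

5.48e-07


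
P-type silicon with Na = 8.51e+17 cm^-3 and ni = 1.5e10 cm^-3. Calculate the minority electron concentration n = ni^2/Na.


Step 1: Majority hole concentration p ≈ Na = 8.51e+17 cm^-3
Step 2: n = ni^2 / Na = (1.5e10)^2 / 8.51e+17
Step 3: n = 2.64e+02 cm^-3

2.64e+02


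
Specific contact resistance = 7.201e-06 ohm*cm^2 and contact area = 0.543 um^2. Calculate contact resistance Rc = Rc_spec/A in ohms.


Step 1: Convert area to cm^2: 0.543 um^2 = 5.4300e-09 cm^2
Step 2: Rc = Rc_spec / A = 7.201e-06 / 5.4300e-09
Step 3: Rc = 1.33e+03 ohms

1.33e+03


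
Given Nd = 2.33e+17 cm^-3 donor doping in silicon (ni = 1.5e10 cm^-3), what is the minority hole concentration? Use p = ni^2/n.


Step 1: Since Nd >> ni, n ≈ Nd = 2.33e+17 cm^-3
Step 2: p = ni^2 / n = (1.5e10)^2 / 2.33e+17
Step 3: p = 2.25e20 / 2.33e+17 = 9.66e+02 cm^-3

9.66e+02


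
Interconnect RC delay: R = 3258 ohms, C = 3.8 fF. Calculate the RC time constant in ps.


Step 1: tau = R * C
Step 2: tau = 3258 * 3.8 fF = 3258 * 3.8e-15 F
Step 3: tau = 1.23804e-11 s = 12.3804 ps

12.3804


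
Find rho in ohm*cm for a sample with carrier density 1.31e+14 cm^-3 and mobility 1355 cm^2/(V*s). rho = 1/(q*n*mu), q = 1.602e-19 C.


Step 1: sigma = q * n * mu = 1.602e-19 * 1.31e+14 * 1355 = 2.84363e-02 S/cm
Step 2: rho = 1 / sigma = 1 / 2.84363e-02 = 35.17 ohm*cm

35.17


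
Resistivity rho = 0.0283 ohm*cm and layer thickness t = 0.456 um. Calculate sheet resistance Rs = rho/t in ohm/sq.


Step 1: Convert thickness to cm: t = 0.456 um = 4.5600e-05 cm
Step 2: Rs = rho / t = 0.0283 / 4.5600e-05
Step 3: Rs = 620.6 ohm/sq

620.6


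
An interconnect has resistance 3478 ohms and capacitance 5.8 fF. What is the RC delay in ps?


Step 1: tau = R * C
Step 2: tau = 3478 * 5.8 fF = 3478 * 5.8e-15 F
Step 3: tau = 2.01724e-11 s = 20.1724 ps

20.1724


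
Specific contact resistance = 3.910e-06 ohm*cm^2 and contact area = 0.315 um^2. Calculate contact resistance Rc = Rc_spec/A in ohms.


Step 1: Convert area to cm^2: 0.315 um^2 = 3.1500e-09 cm^2
Step 2: Rc = Rc_spec / A = 3.910e-06 / 3.1500e-09
Step 3: Rc = 1.24e+03 ohms

1.24e+03


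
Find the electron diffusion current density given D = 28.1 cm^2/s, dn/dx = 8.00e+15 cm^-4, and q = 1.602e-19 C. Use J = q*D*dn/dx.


Step 1: J = q * D * (dn/dx)
Step 2: J = 1.602e-19 * 28.1 * 8.00e+15
Step 3: J = 3.60e-02 A/cm^2

3.60e-02


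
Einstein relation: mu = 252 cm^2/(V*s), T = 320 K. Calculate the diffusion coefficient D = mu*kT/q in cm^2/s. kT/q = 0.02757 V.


Step 1: D = mu * (kT/q)
Step 2: D = 252 * 0.02757
Step 3: D = 6.95 cm^2/s

6.95


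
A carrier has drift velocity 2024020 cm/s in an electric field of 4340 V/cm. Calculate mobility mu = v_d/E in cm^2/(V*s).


Step 1: mu = v_d / E
Step 2: mu = 2024020 / 4340
Step 3: mu = 466.36 cm^2/(V*s)

466.36


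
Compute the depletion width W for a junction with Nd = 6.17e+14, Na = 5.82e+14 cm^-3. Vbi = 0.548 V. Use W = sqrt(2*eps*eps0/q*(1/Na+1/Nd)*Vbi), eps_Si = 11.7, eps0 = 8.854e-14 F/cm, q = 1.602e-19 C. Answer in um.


Step 1: 1/Na + 1/Nd = 1/5.82e+14 + 1/6.17e+14 = 3.33896e-15
Step 2: 2*eps*eps0/q = 2*11.7*8.854e-14/1.602e-19 = 1.293281e+07
Step 3: W^2 = 1.293281e+07 * 3.33896e-15 * 0.548 = 2.36638e-08
Step 4: W = sqrt(2.36638e-08) = 1.538e-04 cm = 1.538 um

1.538


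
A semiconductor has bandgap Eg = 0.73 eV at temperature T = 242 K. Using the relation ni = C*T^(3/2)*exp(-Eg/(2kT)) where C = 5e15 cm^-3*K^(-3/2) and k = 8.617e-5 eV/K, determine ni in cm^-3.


Step 1: Compute kT = 8.617e-5 * 242 = 0.02085314 eV
Step 2: Exponent = -Eg/(2kT) = -0.73/(2*0.02085314) = -17.50336
Step 3: T^(3/2) = 242^1.5 = 3764.64
Step 4: ni = 5e15 * 3764.64 * exp(-17.50336) = 4.71e+11 cm^-3

4.71e+11


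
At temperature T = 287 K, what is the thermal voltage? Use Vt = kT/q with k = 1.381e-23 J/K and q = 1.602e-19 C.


Step 1: kT = 1.381e-23 * 287 = 3.96347e-21 J
Step 2: Vt = kT/q = 3.96347e-21 / 1.602e-19
Step 3: Vt = 0.02474 V

0.02474


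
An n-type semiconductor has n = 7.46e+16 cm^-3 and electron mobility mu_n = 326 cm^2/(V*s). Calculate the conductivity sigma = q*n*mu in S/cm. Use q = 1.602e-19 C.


Step 1: sigma = q * n * mu
Step 2: sigma = 1.602e-19 * 7.46e+16 * 326
Step 3: sigma = 3.896e+00 S/cm

3.896e+00


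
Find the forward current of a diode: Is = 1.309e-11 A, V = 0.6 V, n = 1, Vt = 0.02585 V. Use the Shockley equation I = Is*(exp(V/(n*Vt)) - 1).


Step 1: V/(n*Vt) = 0.6/(1*0.02585) = 23.2108
Step 2: exp(23.2108) = 1.2032e+10
Step 3: I = 1.309e-11 * (1.2032e+10 - 1) = 1.57e-01 A

1.57e-01


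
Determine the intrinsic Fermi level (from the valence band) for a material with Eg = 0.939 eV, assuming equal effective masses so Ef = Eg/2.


Step 1: For an intrinsic semiconductor, the Fermi level sits at midgap.
Step 2: Ef = Eg / 2 = 0.939 / 2 = 0.4695 eV

0.4695


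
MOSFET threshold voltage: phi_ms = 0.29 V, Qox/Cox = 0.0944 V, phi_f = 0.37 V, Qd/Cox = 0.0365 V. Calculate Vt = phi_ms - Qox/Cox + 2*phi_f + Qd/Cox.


Step 1: Vt = phi_ms - Qox/Cox + 2*phi_f + Qd/Cox
Step 2: Vt = 0.29 - 0.0944 + 2*0.37 + 0.0365
Step 3: Vt = 0.29 - 0.0944 + 0.74 + 0.0365
Step 4: Vt = 0.9721 V

0.9721


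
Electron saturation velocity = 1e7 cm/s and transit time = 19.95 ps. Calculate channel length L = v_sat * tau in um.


Step 1: tau in seconds = 19.95 ps * 1e-12 = 1.9950e-11 s
Step 2: L = v_sat * tau = 1e7 * 1.9950e-11 = 1.9950e-04 cm
Step 3: L in um = 1.9950e-04 * 1e4 = 1.995 um

1.995


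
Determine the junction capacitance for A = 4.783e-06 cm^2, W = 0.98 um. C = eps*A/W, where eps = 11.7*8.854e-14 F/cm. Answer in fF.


Step 1: eps_Si = 11.7 * 8.854e-14 = 1.035918e-12 F/cm
Step 2: W in cm = 0.98 * 1e-4 = 9.80e-05 cm
Step 3: C = 1.035918e-12 * 4.783e-06 / 9.80e-05 = 5.055914e-14 F
Step 4: C = 50.56 fF

50.56


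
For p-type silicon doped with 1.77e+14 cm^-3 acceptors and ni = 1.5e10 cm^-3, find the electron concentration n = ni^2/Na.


Step 1: Majority hole concentration p ≈ Na = 1.77e+14 cm^-3
Step 2: n = ni^2 / Na = (1.5e10)^2 / 1.77e+14
Step 3: n = 1.27e+06 cm^-3

1.27e+06


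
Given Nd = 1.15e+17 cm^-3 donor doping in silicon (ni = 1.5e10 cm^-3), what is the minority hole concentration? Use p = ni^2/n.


Step 1: Since Nd >> ni, n ≈ Nd = 1.15e+17 cm^-3
Step 2: p = ni^2 / n = (1.5e10)^2 / 1.15e+17
Step 3: p = 2.25e20 / 1.15e+17 = 1.96e+03 cm^-3

1.96e+03


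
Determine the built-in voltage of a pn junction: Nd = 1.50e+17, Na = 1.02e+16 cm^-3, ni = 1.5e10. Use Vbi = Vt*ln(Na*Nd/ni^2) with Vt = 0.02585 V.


Step 1: Compute Na*Nd/ni^2 = 1.02e+16 * 1.50e+17 / (1.5e10)^2 = 6.8000e+12
Step 2: ln(6.8000e+12) = 29.5479
Step 3: Vbi = 0.02585 * 29.5479 = 0.764 V

0.764


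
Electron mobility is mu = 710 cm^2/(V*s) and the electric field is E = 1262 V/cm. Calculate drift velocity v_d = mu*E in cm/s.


Step 1: v_d = mu * E
Step 2: v_d = 710 * 1262 = 896020
Step 3: v_d = 8.96e+05 cm/s

8.96e+05


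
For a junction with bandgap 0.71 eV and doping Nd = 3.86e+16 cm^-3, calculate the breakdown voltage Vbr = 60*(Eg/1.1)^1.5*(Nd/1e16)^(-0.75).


Step 1: Eg/1.1 = 0.71/1.1 = 0.645455
Step 2: (Eg/1.1)^1.5 = 0.645455^1.5 = 0.518560
Step 3: (Nd/1e16)^(-0.75) = (3.86)^(-0.75) = 0.363128
Step 4: Vbr = 60 * 0.518560 * 0.363128 = 11.3 V

11.3


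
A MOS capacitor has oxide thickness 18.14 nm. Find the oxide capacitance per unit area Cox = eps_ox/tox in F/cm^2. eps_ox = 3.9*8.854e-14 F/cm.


Step 1: eps_ox = 3.9 * 8.854e-14 = 3.45306e-13 F/cm
Step 2: tox in cm = 18.14 nm * 1e-7 = 1.8140e-06 cm
Step 3: Cox = 3.45306e-13 / 1.8140e-06 = 1.90e-07 F/cm^2

1.90e-07


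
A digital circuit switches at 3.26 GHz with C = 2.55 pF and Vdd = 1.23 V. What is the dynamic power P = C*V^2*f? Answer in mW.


Step 1: V^2 = 1.23^2 = 1.5129 V^2
Step 2: P = C*V^2*f = 2.55e-12 F * 1.5129 * 3.26e9 Hz
Step 3: P = 1.25767377e-02 W
Step 4: P = 12.577 mW

12.577


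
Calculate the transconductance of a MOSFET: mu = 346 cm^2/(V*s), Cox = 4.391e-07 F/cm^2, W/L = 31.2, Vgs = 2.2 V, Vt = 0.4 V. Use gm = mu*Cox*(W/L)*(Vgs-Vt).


Step 1: Vov = Vgs - Vt = 2.2 - 0.4 = 1.8 V
Step 2: gm = mu * Cox * (W/L) * Vov
Step 3: gm = 346 * 4.391e-07 * 31.2 * 1.8 = 8.53e-03 S

8.53e-03


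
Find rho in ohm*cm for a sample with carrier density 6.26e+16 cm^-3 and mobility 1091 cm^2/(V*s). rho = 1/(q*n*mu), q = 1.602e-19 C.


Step 1: sigma = q * n * mu = 1.602e-19 * 6.26e+16 * 1091 = 1.09411e+01 S/cm
Step 2: rho = 1 / sigma = 1 / 1.09411e+01 = 0.0914 ohm*cm

0.0914


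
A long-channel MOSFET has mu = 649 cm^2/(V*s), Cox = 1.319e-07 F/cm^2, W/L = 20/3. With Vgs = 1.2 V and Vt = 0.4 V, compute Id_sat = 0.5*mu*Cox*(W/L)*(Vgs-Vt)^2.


Step 1: Overdrive voltage Vov = Vgs - Vt = 1.2 - 0.4 = 0.8 V
Step 2: W/L = 20/3 = 6.66667
Step 3: Id = 0.5 * 649 * 1.319e-07 * 6.66667 * 0.8^2
Step 4: Id = 1.83e-04 A

1.83e-04


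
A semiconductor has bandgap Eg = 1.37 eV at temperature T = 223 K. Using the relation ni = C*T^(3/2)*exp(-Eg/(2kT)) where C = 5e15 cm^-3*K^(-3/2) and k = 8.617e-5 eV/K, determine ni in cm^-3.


Step 1: Compute kT = 8.617e-5 * 223 = 0.01921591 eV
Step 2: Exponent = -Eg/(2kT) = -1.37/(2*0.01921591) = -35.64754
Step 3: T^(3/2) = 223^1.5 = 3330.10
Step 4: ni = 5e15 * 3330.10 * exp(-35.64754) = 5.49e+03 cm^-3

5.49e+03


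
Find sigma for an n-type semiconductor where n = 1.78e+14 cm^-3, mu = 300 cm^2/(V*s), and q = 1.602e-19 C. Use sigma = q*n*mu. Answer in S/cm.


Step 1: sigma = q * n * mu
Step 2: sigma = 1.602e-19 * 1.78e+14 * 300
Step 3: sigma = 8.555e-03 S/cm

8.555e-03


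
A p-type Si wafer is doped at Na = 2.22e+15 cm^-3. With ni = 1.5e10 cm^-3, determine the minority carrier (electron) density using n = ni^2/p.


Step 1: Majority hole concentration p ≈ Na = 2.22e+15 cm^-3
Step 2: n = ni^2 / Na = (1.5e10)^2 / 2.22e+15
Step 3: n = 1.01e+05 cm^-3

1.01e+05


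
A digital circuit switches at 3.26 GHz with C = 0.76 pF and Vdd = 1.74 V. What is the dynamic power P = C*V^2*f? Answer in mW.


Step 1: V^2 = 1.74^2 = 3.0276 V^2
Step 2: P = C*V^2*f = 0.76e-12 F * 3.0276 * 3.26e9 Hz
Step 3: P = 7.50118176e-03 W
Step 4: P = 7.501 mW

7.501


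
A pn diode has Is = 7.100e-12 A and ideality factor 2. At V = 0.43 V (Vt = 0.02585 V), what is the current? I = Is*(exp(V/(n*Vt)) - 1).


Step 1: V/(n*Vt) = 0.43/(2*0.02585) = 8.3172
Step 2: exp(8.3172) = 4.0937e+03
Step 3: I = 7.100e-12 * (4.0937e+03 - 1) = 2.91e-08 A

2.91e-08


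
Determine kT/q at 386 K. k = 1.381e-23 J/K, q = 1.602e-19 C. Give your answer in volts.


Step 1: kT = 1.381e-23 * 386 = 5.33066e-21 J
Step 2: Vt = kT/q = 5.33066e-21 / 1.602e-19
Step 3: Vt = 0.03328 V

0.03328


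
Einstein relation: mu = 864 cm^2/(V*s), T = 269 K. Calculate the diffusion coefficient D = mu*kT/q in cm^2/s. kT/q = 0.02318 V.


Step 1: D = mu * (kT/q)
Step 2: D = 864 * 0.02318
Step 3: D = 20.03 cm^2/s

20.03


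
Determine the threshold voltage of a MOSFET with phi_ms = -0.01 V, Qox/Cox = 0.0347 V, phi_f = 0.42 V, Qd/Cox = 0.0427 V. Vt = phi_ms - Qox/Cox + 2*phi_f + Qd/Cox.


Step 1: Vt = phi_ms - Qox/Cox + 2*phi_f + Qd/Cox
Step 2: Vt = -0.01 - 0.0347 + 2*0.42 + 0.0427
Step 3: Vt = -0.01 - 0.0347 + 0.84 + 0.0427
Step 4: Vt = 0.838 V

0.838


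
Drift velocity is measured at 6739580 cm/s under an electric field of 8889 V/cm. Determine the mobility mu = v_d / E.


Step 1: mu = v_d / E
Step 2: mu = 6739580 / 8889
Step 3: mu = 758.19 cm^2/(V*s)

758.19


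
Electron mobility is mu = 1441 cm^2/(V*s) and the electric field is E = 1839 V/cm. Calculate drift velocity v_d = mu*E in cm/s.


Step 1: v_d = mu * E
Step 2: v_d = 1441 * 1839 = 2649999
Step 3: v_d = 2.65e+06 cm/s

2.65e+06


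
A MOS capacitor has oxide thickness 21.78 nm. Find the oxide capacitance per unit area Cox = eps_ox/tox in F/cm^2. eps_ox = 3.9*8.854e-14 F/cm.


Step 1: eps_ox = 3.9 * 8.854e-14 = 3.45306e-13 F/cm
Step 2: tox in cm = 21.78 nm * 1e-7 = 2.1780e-06 cm
Step 3: Cox = 3.45306e-13 / 2.1780e-06 = 1.59e-07 F/cm^2

1.59e-07


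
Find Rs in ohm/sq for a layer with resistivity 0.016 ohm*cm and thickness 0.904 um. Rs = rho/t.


Step 1: Convert thickness to cm: t = 0.904 um = 9.0400e-05 cm
Step 2: Rs = rho / t = 0.016 / 9.0400e-05
Step 3: Rs = 177.0 ohm/sq

177.0


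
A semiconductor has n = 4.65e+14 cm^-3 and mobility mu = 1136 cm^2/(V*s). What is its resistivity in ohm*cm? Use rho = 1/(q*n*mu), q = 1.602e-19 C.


Step 1: sigma = q * n * mu = 1.602e-19 * 4.65e+14 * 1136 = 8.46240e-02 S/cm
Step 2: rho = 1 / sigma = 1 / 8.46240e-02 = 11.82 ohm*cm

11.82


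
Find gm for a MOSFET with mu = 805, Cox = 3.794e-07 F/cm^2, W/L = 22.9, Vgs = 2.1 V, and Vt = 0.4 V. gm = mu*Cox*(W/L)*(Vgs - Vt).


Step 1: Vov = Vgs - Vt = 2.1 - 0.4 = 1.7 V
Step 2: gm = mu * Cox * (W/L) * Vov
Step 3: gm = 805 * 3.794e-07 * 22.9 * 1.7 = 1.19e-02 S

1.19e-02


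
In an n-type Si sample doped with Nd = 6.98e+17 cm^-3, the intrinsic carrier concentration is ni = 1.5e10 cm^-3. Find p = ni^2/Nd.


Step 1: Since Nd >> ni, n ≈ Nd = 6.98e+17 cm^-3
Step 2: p = ni^2 / n = (1.5e10)^2 / 6.98e+17
Step 3: p = 2.25e20 / 6.98e+17 = 3.22e+02 cm^-3

3.22e+02


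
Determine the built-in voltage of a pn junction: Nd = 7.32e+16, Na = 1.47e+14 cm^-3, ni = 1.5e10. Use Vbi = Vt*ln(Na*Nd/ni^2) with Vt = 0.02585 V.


Step 1: Compute Na*Nd/ni^2 = 1.47e+14 * 7.32e+16 / (1.5e10)^2 = 4.7824e+10
Step 2: ln(4.7824e+10) = 24.5908
Step 3: Vbi = 0.02585 * 24.5908 = 0.636 V

0.636


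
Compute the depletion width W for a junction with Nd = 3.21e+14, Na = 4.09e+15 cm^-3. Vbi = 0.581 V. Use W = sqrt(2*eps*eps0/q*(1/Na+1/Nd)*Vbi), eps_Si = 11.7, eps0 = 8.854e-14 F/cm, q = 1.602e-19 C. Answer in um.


Step 1: 1/Na + 1/Nd = 1/4.09e+15 + 1/3.21e+14 = 3.35976e-15
Step 2: 2*eps*eps0/q = 2*11.7*8.854e-14/1.602e-19 = 1.293281e+07
Step 3: W^2 = 1.293281e+07 * 3.35976e-15 * 0.581 = 2.52451e-08
Step 4: W = sqrt(2.52451e-08) = 1.589e-04 cm = 1.589 um

1.589


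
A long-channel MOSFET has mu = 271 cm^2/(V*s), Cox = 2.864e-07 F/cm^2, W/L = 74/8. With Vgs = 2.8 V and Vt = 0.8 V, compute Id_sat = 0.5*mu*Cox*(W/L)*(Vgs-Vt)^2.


Step 1: Overdrive voltage Vov = Vgs - Vt = 2.8 - 0.8 = 2.0 V
Step 2: W/L = 74/8 = 9.25
Step 3: Id = 0.5 * 271 * 2.864e-07 * 9.25 * 2.0^2
Step 4: Id = 1.44e-03 A

1.44e-03


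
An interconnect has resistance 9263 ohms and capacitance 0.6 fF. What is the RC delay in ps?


Step 1: tau = R * C
Step 2: tau = 9263 * 0.6 fF = 9263 * 6.0e-16 F
Step 3: tau = 5.5578e-12 s = 5.5578 ps

5.5578


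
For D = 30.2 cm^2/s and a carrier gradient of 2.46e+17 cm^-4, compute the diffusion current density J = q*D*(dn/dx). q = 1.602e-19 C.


Step 1: J = q * D * (dn/dx)
Step 2: J = 1.602e-19 * 30.2 * 2.46e+17
Step 3: J = 1.19e+00 A/cm^2

1.19e+00


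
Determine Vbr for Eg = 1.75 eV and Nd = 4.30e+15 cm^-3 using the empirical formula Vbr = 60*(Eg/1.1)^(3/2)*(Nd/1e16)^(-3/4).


Step 1: Eg/1.1 = 1.75/1.1 = 1.590909
Step 2: (Eg/1.1)^1.5 = 1.590909^1.5 = 2.006633
Step 3: (Nd/1e16)^(-0.75) = (0.43)^(-0.75) = 1.883210
Step 4: Vbr = 60 * 2.006633 * 1.883210 = 226.7 V

226.7


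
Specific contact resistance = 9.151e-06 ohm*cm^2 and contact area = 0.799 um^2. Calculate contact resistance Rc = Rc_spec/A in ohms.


Step 1: Convert area to cm^2: 0.799 um^2 = 7.9900e-09 cm^2
Step 2: Rc = Rc_spec / A = 9.151e-06 / 7.9900e-09
Step 3: Rc = 1.15e+03 ohms

1.15e+03
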